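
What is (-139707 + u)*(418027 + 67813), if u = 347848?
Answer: 101123223440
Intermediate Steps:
(-139707 + u)*(418027 + 67813) = (-139707 + 347848)*(418027 + 67813) = 208141*485840 = 101123223440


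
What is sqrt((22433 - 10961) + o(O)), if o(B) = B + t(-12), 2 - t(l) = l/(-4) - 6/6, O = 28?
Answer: 10*sqrt(115) ≈ 107.24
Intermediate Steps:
t(l) = 3 + l/4 (t(l) = 2 - (l/(-4) - 6/6) = 2 - (l*(-1/4) - 6*1/6) = 2 - (-l/4 - 1) = 2 - (-1 - l/4) = 2 + (1 + l/4) = 3 + l/4)
o(B) = B (o(B) = B + (3 + (1/4)*(-12)) = B + (3 - 3) = B + 0 = B)
sqrt((22433 - 10961) + o(O)) = sqrt((22433 - 10961) + 28) = sqrt(11472 + 28) = sqrt(11500) = 10*sqrt(115)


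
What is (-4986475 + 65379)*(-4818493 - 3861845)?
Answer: 42716776610448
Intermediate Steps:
(-4986475 + 65379)*(-4818493 - 3861845) = -4921096*(-8680338) = 42716776610448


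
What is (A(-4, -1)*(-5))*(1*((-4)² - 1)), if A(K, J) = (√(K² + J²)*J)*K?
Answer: -300*√17 ≈ -1236.9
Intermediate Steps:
A(K, J) = J*K*√(J² + K²) (A(K, J) = (√(J² + K²)*J)*K = (J*√(J² + K²))*K = J*K*√(J² + K²))
(A(-4, -1)*(-5))*(1*((-4)² - 1)) = (-1*(-4)*√((-1)² + (-4)²)*(-5))*(1*((-4)² - 1)) = (-1*(-4)*√(1 + 16)*(-5))*(1*(16 - 1)) = (-1*(-4)*√17*(-5))*(1*15) = ((4*√17)*(-5))*15 = -20*√17*15 = -300*√17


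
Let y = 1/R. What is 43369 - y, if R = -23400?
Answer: 1014834601/23400 ≈ 43369.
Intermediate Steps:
y = -1/23400 (y = 1/(-23400) = -1/23400 ≈ -4.2735e-5)
43369 - y = 43369 - 1*(-1/23400) = 43369 + 1/23400 = 1014834601/23400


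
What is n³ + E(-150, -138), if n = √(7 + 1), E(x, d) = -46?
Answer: -46 + 16*√2 ≈ -23.373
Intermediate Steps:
n = 2*√2 (n = √8 = 2*√2 ≈ 2.8284)
n³ + E(-150, -138) = (2*√2)³ - 46 = 16*√2 - 46 = -46 + 16*√2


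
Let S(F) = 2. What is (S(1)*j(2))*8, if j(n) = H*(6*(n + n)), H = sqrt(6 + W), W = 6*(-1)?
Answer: 0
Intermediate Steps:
W = -6
H = 0 (H = sqrt(6 - 6) = sqrt(0) = 0)
j(n) = 0 (j(n) = 0*(6*(n + n)) = 0*(6*(2*n)) = 0*(12*n) = 0)
(S(1)*j(2))*8 = (2*0)*8 = 0*8 = 0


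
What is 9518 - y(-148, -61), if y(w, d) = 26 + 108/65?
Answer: 616872/65 ≈ 9490.3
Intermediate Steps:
y(w, d) = 1798/65 (y(w, d) = 26 + 108*(1/65) = 26 + 108/65 = 1798/65)
9518 - y(-148, -61) = 9518 - 1*1798/65 = 9518 - 1798/65 = 616872/65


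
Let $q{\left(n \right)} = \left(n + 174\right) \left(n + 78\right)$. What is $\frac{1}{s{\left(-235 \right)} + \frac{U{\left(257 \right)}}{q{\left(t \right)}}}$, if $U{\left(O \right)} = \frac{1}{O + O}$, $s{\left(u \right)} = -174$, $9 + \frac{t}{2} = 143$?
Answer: $- \frac{78607048}{13677626351} \approx -0.0057471$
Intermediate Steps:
$t = 268$ ($t = -18 + 2 \cdot 143 = -18 + 286 = 268$)
$q{\left(n \right)} = \left(78 + n\right) \left(174 + n\right)$ ($q{\left(n \right)} = \left(174 + n\right) \left(78 + n\right) = \left(78 + n\right) \left(174 + n\right)$)
$U{\left(O \right)} = \frac{1}{2 O}$
$\frac{1}{s{\left(-235 \right)} + \frac{U{\left(257 \right)}}{q{\left(t \right)}}} = \frac{1}{-174 + \frac{\frac{1}{2} \cdot \frac{1}{257}}{13572 + 268^{2} + 252 \cdot 268}} = \frac{1}{-174 + \frac{\frac{1}{2} \cdot \frac{1}{257}}{13572 + 71824 + 67536}} = \frac{1}{-174 + \frac{1}{514 \cdot 152932}} = \frac{1}{-174 + \frac{1}{514} \cdot \frac{1}{152932}} = \frac{1}{-174 + \frac{1}{78607048}} = \frac{1}{- \frac{13677626351}{78607048}} = - \frac{78607048}{13677626351}$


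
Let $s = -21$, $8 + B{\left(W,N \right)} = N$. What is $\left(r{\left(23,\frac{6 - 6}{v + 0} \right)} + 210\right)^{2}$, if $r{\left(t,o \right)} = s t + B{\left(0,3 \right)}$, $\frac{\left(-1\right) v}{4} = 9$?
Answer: $77284$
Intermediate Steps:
$v = -36$ ($v = \left(-4\right) 9 = -36$)
$B{\left(W,N \right)} = -8 + N$
$r{\left(t,o \right)} = -5 - 21 t$ ($r{\left(t,o \right)} = - 21 t + \left(-8 + 3\right) = - 21 t - 5 = -5 - 21 t$)
$\left(r{\left(23,\frac{6 - 6}{v + 0} \right)} + 210\right)^{2} = \left(\left(-5 - 483\right) + 210\right)^{2} = \left(-488 + 210\right)^{2} = \left(-278\right)^{2} = 77284$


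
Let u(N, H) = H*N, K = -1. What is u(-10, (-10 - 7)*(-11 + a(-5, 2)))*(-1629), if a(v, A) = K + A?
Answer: 2769300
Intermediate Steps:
a(v, A) = -1 + A
u(-10, (-10 - 7)*(-11 + a(-5, 2)))*(-1629) = (((-10 - 7)*(-11 + (-1 + 2)))*(-10))*(-1629) = (-17*(-11 + 1)*(-10))*(-1629) = (-17*(-10)*(-10))*(-1629) = (170*(-10))*(-1629) = -1700*(-1629) = 2769300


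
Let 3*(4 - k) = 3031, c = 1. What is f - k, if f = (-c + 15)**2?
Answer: 3607/3 ≈ 1202.3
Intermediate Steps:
k = -3019/3 (k = 4 - 1/3*3031 = 4 - 3031/3 = -3019/3 ≈ -1006.3)
f = 196 (f = (-1*1 + 15)**2 = (-1 + 15)**2 = 14**2 = 196)
f - k = 196 - 1*(-3019/3) = 196 + 3019/3 = 3607/3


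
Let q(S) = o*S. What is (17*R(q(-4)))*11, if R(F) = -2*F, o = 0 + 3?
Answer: 4488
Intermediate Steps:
o = 3
q(S) = 3*S
(17*R(q(-4)))*11 = (17*(-6*(-4)))*11 = (17*(-2*(-12)))*11 = (17*24)*11 = 408*11 = 4488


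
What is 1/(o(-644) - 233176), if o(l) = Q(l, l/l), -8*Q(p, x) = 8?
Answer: -1/233177 ≈ -4.2886e-6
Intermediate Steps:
Q(p, x) = -1 (Q(p, x) = -⅛*8 = -1)
o(l) = -1
1/(o(-644) - 233176) = 1/(-1 - 233176) = 1/(-233177) = -1/233177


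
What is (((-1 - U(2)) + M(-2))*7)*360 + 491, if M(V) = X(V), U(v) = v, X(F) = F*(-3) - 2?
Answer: 3011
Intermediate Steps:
X(F) = -2 - 3*F (X(F) = -3*F - 2 = -2 - 3*F)
M(V) = -2 - 3*V
(((-1 - U(2)) + M(-2))*7)*360 + 491 = (((-1 - 1*2) + (-2 - 3*(-2)))*7)*360 + 491 = (((-1 - 2) + (-2 + 6))*7)*360 + 491 = ((-3 + 4)*7)*360 + 491 = (1*7)*360 + 491 = 7*360 + 491 = 2520 + 491 = 3011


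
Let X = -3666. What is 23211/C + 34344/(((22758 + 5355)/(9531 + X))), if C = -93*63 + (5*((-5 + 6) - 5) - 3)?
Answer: 394714792359/55120222 ≈ 7161.0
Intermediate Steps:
C = -5882 (C = -5859 + (5*(1 - 5) - 3) = -5859 + (5*(-4) - 3) = -5859 + (-20 - 3) = -5859 - 23 = -5882)
23211/C + 34344/(((22758 + 5355)/(9531 + X))) = 23211/(-5882) + 34344/(((22758 + 5355)/(9531 - 3666))) = 23211*(-1/5882) + 34344/((28113/5865)) = -23211/5882 + 34344/((28113*(1/5865))) = -23211/5882 + 34344/(9371/1955) = -23211/5882 + 34344*(1955/9371) = -23211/5882 + 67142520/9371 = 394714792359/55120222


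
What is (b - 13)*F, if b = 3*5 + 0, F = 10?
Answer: 20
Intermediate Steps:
b = 15 (b = 15 + 0 = 15)
(b - 13)*F = (15 - 13)*10 = 2*10 = 20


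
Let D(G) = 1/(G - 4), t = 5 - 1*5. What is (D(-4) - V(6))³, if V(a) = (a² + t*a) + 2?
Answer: -28372625/512 ≈ -55415.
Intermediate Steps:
t = 0 (t = 5 - 5 = 0)
D(G) = 1/(-4 + G)
V(a) = 2 + a² (V(a) = (a² + 0*a) + 2 = (a² + 0) + 2 = a² + 2 = 2 + a²)
(D(-4) - V(6))³ = (1/(-4 - 4) - (2 + 6²))³ = (1/(-8) - (2 + 36))³ = (-⅛ - 1*38)³ = (-⅛ - 38)³ = (-305/8)³ = -28372625/512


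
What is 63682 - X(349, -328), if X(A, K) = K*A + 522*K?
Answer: 349370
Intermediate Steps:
X(A, K) = 522*K + A*K (X(A, K) = A*K + 522*K = 522*K + A*K)
63682 - X(349, -328) = 63682 - (-328)*(522 + 349) = 63682 - (-328)*871 = 63682 - 1*(-285688) = 63682 + 285688 = 349370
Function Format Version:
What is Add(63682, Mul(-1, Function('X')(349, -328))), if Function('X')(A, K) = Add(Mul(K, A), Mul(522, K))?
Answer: 349370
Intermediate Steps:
Function('X')(A, K) = Add(Mul(522, K), Mul(A, K)) (Function('X')(A, K) = Add(Mul(A, K), Mul(522, K)) = Add(Mul(522, K), Mul(A, K)))
Add(63682, Mul(-1, Function('X')(349, -328))) = Add(63682, Mul(-1, Mul(-328, Add(522, 349)))) = Add(63682, Mul(-1, Mul(-328, 871))) = Add(63682, Mul(-1, -285688)) = Add(63682, 285688) = 349370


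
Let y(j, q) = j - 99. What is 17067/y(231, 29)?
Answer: 5689/44 ≈ 129.30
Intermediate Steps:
y(j, q) = -99 + j
17067/y(231, 29) = 17067/(-99 + 231) = 17067/132 = 17067*(1/132) = 5689/44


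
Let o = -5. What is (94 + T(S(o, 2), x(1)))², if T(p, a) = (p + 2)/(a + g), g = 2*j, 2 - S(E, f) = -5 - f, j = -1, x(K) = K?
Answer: 6889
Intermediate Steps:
S(E, f) = 7 + f (S(E, f) = 2 - (-5 - f) = 2 + (5 + f) = 7 + f)
g = -2 (g = 2*(-1) = -2)
T(p, a) = (2 + p)/(-2 + a) (T(p, a) = (p + 2)/(a - 2) = (2 + p)/(-2 + a))
(94 + T(S(o, 2), x(1)))² = (94 + (2 + (7 + 2))/(-2 + 1))² = (94 + (2 + 9)/(-1))² = (94 - 1*11)² = (94 - 11)² = 83² = 6889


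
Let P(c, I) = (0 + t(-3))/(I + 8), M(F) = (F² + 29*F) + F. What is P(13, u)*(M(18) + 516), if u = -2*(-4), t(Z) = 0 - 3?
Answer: -1035/4 ≈ -258.75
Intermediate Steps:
t(Z) = -3
M(F) = F² + 30*F
u = 8
P(c, I) = -3/(8 + I) (P(c, I) = (0 - 3)/(I + 8) = -3/(8 + I))
P(13, u)*(M(18) + 516) = (-3/(8 + 8))*(18*(30 + 18) + 516) = (-3/16)*(18*48 + 516) = (-3*1/16)*(864 + 516) = -3/16*1380 = -1035/4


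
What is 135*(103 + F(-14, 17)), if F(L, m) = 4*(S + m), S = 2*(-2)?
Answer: 20925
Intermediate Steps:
S = -4
F(L, m) = -16 + 4*m (F(L, m) = 4*(-4 + m) = -16 + 4*m)
135*(103 + F(-14, 17)) = 135*(103 + (-16 + 4*17)) = 135*(103 + (-16 + 68)) = 135*(103 + 52) = 135*155 = 20925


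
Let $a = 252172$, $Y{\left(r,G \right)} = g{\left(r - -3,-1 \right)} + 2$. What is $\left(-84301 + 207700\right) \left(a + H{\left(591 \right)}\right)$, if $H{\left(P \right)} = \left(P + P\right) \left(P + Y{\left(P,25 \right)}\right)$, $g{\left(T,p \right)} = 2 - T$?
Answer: $31263630246$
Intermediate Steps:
$Y{\left(r,G \right)} = 1 - r$ ($Y{\left(r,G \right)} = \left(2 - \left(r - -3\right)\right) + 2 = \left(2 - \left(r + 3\right)\right) + 2 = \left(2 - \left(3 + r\right)\right) + 2 = \left(-1 - r\right) + 2 = 1 - r$)
$H{\left(P \right)} = 2 P$ ($H{\left(P \right)} = \left(P + P\right) \left(P - \left(-1 + P\right)\right) = 2 P 1 = 2 P$)
$\left(-84301 + 207700\right) \left(a + H{\left(591 \right)}\right) = \left(-84301 + 207700\right) \left(252172 + 2 \cdot 591\right) = 123399 \left(252172 + 1182\right) = 123399 \cdot 253354 = 31263630246$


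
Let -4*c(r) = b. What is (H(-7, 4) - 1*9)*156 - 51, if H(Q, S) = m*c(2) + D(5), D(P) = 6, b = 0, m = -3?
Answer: -519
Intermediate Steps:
c(r) = 0 (c(r) = -¼*0 = 0)
H(Q, S) = 6 (H(Q, S) = -3*0 + 6 = 0 + 6 = 6)
(H(-7, 4) - 1*9)*156 - 51 = (6 - 1*9)*156 - 51 = (6 - 9)*156 - 51 = -3*156 - 51 = -468 - 51 = -519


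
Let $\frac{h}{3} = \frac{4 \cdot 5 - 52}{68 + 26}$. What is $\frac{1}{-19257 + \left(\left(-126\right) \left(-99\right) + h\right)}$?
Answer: $- \frac{47}{318849} \approx -0.00014741$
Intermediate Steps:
$h = - \frac{48}{47}$ ($h = 3 \frac{4 \cdot 5 - 52}{68 + 26} = 3 \frac{20 - 52}{94} = 3 \left(\left(-32\right) \frac{1}{94}\right) = 3 \left(- \frac{16}{47}\right) = - \frac{48}{47} \approx -1.0213$)
$\frac{1}{-19257 + \left(\left(-126\right) \left(-99\right) + h\right)} = \frac{1}{-19257 - - \frac{586230}{47}} = \frac{1}{-19257 + \left(12474 - \frac{48}{47}\right)} = \frac{1}{-19257 + \frac{586230}{47}} = \frac{1}{- \frac{318849}{47}} = - \frac{47}{318849}$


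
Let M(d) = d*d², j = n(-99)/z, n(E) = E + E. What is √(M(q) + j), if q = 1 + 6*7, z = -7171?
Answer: √4088509042045/7171 ≈ 281.97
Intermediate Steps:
n(E) = 2*E
q = 43 (q = 1 + 42 = 43)
j = 198/7171 (j = (2*(-99))/(-7171) = -198*(-1/7171) = 198/7171 ≈ 0.027611)
M(d) = d³
√(M(q) + j) = √(43³ + 198/7171) = √(79507 + 198/7171) = √(570144895/7171) = √4088509042045/7171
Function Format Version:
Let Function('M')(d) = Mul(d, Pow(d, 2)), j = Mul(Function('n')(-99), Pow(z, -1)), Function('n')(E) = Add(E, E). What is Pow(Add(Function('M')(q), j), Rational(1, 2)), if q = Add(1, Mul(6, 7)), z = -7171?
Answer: Mul(Rational(1, 7171), Pow(4088509042045, Rational(1, 2))) ≈ 281.97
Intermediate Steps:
Function('n')(E) = Mul(2, E)
q = 43 (q = Add(1, 42) = 43)
j = Rational(198, 7171) (j = Mul(Mul(2, -99), Pow(-7171, -1)) = Mul(-198, Rational(-1, 7171)) = Rational(198, 7171) ≈ 0.027611)
Function('M')(d) = Pow(d, 3)
Pow(Add(Function('M')(q), j), Rational(1, 2)) = Pow(Add(Pow(43, 3), Rational(198, 7171)), Rational(1, 2)) = Pow(Add(79507, Rational(198, 7171)), Rational(1, 2)) = Pow(Rational(570144895, 7171), Rational(1, 2)) = Mul(Rational(1, 7171), Pow(4088509042045, Rational(1, 2)))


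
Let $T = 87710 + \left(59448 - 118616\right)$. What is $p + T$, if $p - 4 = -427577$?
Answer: $-399031$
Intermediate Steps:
$p = -427573$ ($p = 4 - 427577 = -427573$)
$T = 28542$ ($T = 87710 + \left(59448 - 118616\right) = 87710 - 59168 = 28542$)
$p + T = -427573 + 28542 = -399031$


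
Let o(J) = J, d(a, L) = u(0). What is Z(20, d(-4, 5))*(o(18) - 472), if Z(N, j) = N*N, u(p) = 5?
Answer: -181600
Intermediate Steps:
d(a, L) = 5
Z(N, j) = N**2
Z(20, d(-4, 5))*(o(18) - 472) = 20**2*(18 - 472) = 400*(-454) = -181600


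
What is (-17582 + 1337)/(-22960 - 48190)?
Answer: 3249/14230 ≈ 0.22832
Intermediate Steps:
(-17582 + 1337)/(-22960 - 48190) = -16245/(-71150) = -16245*(-1/71150) = 3249/14230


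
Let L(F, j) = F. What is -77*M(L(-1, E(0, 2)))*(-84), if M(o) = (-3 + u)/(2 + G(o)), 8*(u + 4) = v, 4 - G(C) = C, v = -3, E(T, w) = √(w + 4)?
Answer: -13629/2 ≈ -6814.5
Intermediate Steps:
E(T, w) = √(4 + w)
G(C) = 4 - C
u = -35/8 (u = -4 + (⅛)*(-3) = -4 - 3/8 = -35/8 ≈ -4.3750)
M(o) = -59/(8*(6 - o)) (M(o) = (-3 - 35/8)/(2 + (4 - o)) = -59/(8*(6 - o)))
-77*M(L(-1, E(0, 2)))*(-84) = -4543/(8*(-6 - 1))*(-84) = -4543/(8*(-7))*(-84) = -4543*(-1)/(8*7)*(-84) = -77*(-59/56)*(-84) = (649/8)*(-84) = -13629/2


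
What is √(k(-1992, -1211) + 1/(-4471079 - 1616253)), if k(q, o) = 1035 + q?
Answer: 5*I*√354622196165477/3043666 ≈ 30.935*I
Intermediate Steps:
√(k(-1992, -1211) + 1/(-4471079 - 1616253)) = √((1035 - 1992) + 1/(-4471079 - 1616253)) = √(-957 + 1/(-6087332)) = √(-957 - 1/6087332) = √(-5825576725/6087332) = 5*I*√354622196165477/3043666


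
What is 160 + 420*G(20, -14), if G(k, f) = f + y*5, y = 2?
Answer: -1520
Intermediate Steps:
G(k, f) = 10 + f (G(k, f) = f + 2*5 = f + 10 = 10 + f)
160 + 420*G(20, -14) = 160 + 420*(10 - 14) = 160 + 420*(-4) = 160 - 1680 = -1520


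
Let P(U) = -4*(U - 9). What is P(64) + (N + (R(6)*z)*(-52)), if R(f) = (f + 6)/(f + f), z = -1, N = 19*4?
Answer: -92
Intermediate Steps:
N = 76
R(f) = (6 + f)/(2*f) (R(f) = (6 + f)/((2*f)) = (6 + f)*(1/(2*f)) = (6 + f)/(2*f))
P(U) = 36 - 4*U (P(U) = -4*(-9 + U) = 36 - 4*U)
P(64) + (N + (R(6)*z)*(-52)) = (36 - 4*64) + (76 + (((½)*(6 + 6)/6)*(-1))*(-52)) = (36 - 256) + (76 + (((½)*(⅙)*12)*(-1))*(-52)) = -220 + (76 + (1*(-1))*(-52)) = -220 + (76 - 1*(-52)) = -220 + (76 + 52) = -220 + 128 = -92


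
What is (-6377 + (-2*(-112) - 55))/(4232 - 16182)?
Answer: 3104/5975 ≈ 0.51950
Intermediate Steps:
(-6377 + (-2*(-112) - 55))/(4232 - 16182) = (-6377 + (224 - 55))/(-11950) = (-6377 + 169)*(-1/11950) = -6208*(-1/11950) = 3104/5975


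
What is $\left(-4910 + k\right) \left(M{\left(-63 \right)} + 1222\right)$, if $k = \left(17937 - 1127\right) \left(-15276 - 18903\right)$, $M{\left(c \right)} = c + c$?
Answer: $-629711074400$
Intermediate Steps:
$M{\left(c \right)} = 2 c$
$k = -574548990$ ($k = 16810 \left(-34179\right) = -574548990$)
$\left(-4910 + k\right) \left(M{\left(-63 \right)} + 1222\right) = \left(-4910 - 574548990\right) \left(2 \left(-63\right) + 1222\right) = - 574553900 \left(-126 + 1222\right) = \left(-574553900\right) 1096 = -629711074400$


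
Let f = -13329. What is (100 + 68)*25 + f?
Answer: -9129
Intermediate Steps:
(100 + 68)*25 + f = (100 + 68)*25 - 13329 = 168*25 - 13329 = 4200 - 13329 = -9129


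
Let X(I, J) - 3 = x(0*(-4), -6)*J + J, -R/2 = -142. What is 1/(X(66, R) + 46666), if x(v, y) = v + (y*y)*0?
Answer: 1/46953 ≈ 2.1298e-5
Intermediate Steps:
R = 284 (R = -2*(-142) = 284)
x(v, y) = v (x(v, y) = v + y²*0 = v + 0 = v)
X(I, J) = 3 + J (X(I, J) = 3 + ((0*(-4))*J + J) = 3 + (0*J + J) = 3 + (0 + J) = 3 + J)
1/(X(66, R) + 46666) = 1/((3 + 284) + 46666) = 1/(287 + 46666) = 1/46953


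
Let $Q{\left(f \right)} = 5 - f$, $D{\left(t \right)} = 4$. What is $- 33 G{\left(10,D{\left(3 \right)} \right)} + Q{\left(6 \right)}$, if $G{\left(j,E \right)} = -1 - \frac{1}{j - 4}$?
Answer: $\frac{75}{2} \approx 37.5$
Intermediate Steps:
$G{\left(j,E \right)} = -1 - \frac{1}{-4 + j}$
$- 33 G{\left(10,D{\left(3 \right)} \right)} + Q{\left(6 \right)} = - 33 \frac{3 - 10}{-4 + 10} + \left(5 - 6\right) = - 33 \frac{3 - 10}{6} + \left(5 - 6\right) = - 33 \cdot \frac{1}{6} \left(-7\right) - 1 = \left(-33\right) \left(- \frac{7}{6}\right) - 1 = \frac{77}{2} - 1 = \frac{75}{2}$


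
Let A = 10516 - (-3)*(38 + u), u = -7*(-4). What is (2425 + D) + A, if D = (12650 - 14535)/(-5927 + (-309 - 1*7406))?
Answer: 179244123/13642 ≈ 13139.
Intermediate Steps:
u = 28
D = 1885/13642 (D = -1885/(-5927 + (-309 - 7406)) = -1885/(-5927 - 7715) = -1885/(-13642) = -1885*(-1/13642) = 1885/13642 ≈ 0.13818)
A = 10714 (A = 10516 - (-3)*(38 + 28) = 10516 - (-3)*66 = 10516 - 1*(-198) = 10516 + 198 = 10714)
(2425 + D) + A = (2425 + 1885/13642) + 10714 = 33083735/13642 + 10714 = 179244123/13642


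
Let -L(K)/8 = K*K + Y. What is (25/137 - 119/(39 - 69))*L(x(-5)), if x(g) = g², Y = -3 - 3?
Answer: -42223228/2055 ≈ -20547.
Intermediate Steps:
Y = -6
L(K) = 48 - 8*K² (L(K) = -8*(K*K - 6) = -8*(K² - 6) = -8*(-6 + K²) = 48 - 8*K²)
(25/137 - 119/(39 - 69))*L(x(-5)) = (25/137 - 119/(39 - 69))*(48 - 8*((-5)²)²) = (25*(1/137) - 119/(-30))*(48 - 8*25²) = (25/137 - 119*(-1/30))*(48 - 8*625) = (25/137 + 119/30)*(48 - 5000) = (17053/4110)*(-4952) = -42223228/2055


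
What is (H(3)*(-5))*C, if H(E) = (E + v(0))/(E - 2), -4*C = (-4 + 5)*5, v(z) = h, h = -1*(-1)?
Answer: 25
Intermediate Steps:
h = 1
v(z) = 1
C = -5/4 (C = -(-4 + 5)*5/4 = -5/4 ≈ -1.2500)
H(E) = (1 + E)/(-2 + E) (H(E) = (E + 1)/(E - 2) = (1 + E)/(-2 + E))
(H(3)*(-5))*C = (((1 + 3)/(-2 + 3))*(-5))*(-5/4) = ((4/1)*(-5))*(-5/4) = ((1*4)*(-5))*(-5/4) = (4*(-5))*(-5/4) = -20*(-5/4) = 25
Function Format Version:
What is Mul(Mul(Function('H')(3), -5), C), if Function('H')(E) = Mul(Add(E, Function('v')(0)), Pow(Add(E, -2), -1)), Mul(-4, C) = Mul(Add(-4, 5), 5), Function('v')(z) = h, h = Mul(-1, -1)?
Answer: 25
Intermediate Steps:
h = 1
Function('v')(z) = 1
C = Rational(-5, 4) (C = Mul(Rational(-1, 4), Mul(Add(-4, 5), 5)) = Mul(Rational(-1, 4), Mul(1, 5)) = Mul(Rational(-1, 4), 5) = Rational(-5, 4) ≈ -1.2500)
Function('H')(E) = Mul(Pow(Add(-2, E), -1), Add(1, E)) (Function('H')(E) = Mul(Add(E, 1), Pow(Add(E, -2), -1)) = Mul(Add(1, E), Pow(Add(-2, E), -1)) = Mul(Pow(Add(-2, E), -1), Add(1, E)))
Mul(Mul(Function('H')(3), -5), C) = Mul(Mul(Mul(Pow(Add(-2, 3), -1), Add(1, 3)), -5), Rational(-5, 4)) = Mul(Mul(Mul(Pow(1, -1), 4), -5), Rational(-5, 4)) = Mul(Mul(Mul(1, 4), -5), Rational(-5, 4)) = Mul(Mul(4, -5), Rational(-5, 4)) = Mul(-20, Rational(-5, 4)) = 25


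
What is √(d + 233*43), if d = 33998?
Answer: √44017 ≈ 209.80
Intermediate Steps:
√(d + 233*43) = √(33998 + 233*43) = √(33998 + 10019) = √44017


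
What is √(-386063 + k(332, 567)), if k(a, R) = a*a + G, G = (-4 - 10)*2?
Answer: I*√275867 ≈ 525.23*I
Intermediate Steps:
G = -28 (G = -14*2 = -28)
k(a, R) = -28 + a² (k(a, R) = a*a - 28 = a² - 28 = -28 + a²)
√(-386063 + k(332, 567)) = √(-386063 + (-28 + 332²)) = √(-386063 + (-28 + 110224)) = √(-386063 + 110196) = √(-275867) = I*√275867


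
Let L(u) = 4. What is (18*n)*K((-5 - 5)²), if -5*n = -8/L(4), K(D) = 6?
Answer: 216/5 ≈ 43.200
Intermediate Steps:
n = ⅖ (n = -(-8)/(5*4) = -⅕*(-2) = ⅖ ≈ 0.40000)
(18*n)*K((-5 - 5)²) = (18*(⅖))*6 = (36/5)*6 = 216/5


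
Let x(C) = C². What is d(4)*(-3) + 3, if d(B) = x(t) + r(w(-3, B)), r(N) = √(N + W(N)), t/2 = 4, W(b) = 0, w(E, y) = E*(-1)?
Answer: -189 - 3*√3 ≈ -194.20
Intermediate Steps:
w(E, y) = -E
t = 8 (t = 2*4 = 8)
r(N) = √N (r(N) = √(N + 0) = √N)
d(B) = 64 + √3 (d(B) = 8² + √(-1*(-3)) = 64 + √3)
d(4)*(-3) + 3 = (64 + √3)*(-3) + 3 = (-192 - 3*√3) + 3 = -189 - 3*√3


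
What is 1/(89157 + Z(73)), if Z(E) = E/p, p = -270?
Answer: 270/24072317 ≈ 1.1216e-5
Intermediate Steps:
Z(E) = -E/270 (Z(E) = E/(-270) = E*(-1/270) = -E/270)
1/(89157 + Z(73)) = 1/(89157 - 1/270*73) = 1/(89157 - 73/270) = 1/(24072317/270) = 270/24072317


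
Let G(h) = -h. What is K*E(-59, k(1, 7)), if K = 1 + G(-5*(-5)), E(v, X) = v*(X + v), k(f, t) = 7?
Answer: -73632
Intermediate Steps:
K = -24 (K = 1 - (-5)*(-5) = 1 - 1*25 = 1 - 25 = -24)
K*E(-59, k(1, 7)) = -(-1416)*(7 - 59) = -(-1416)*(-52) = -24*3068 = -73632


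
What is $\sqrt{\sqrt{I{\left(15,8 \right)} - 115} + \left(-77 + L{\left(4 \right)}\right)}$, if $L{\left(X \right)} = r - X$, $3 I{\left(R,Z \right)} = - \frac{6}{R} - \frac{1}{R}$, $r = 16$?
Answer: $\frac{\sqrt{-14625 + 15 i \sqrt{25910}}}{15} \approx 0.66327 + 8.0895 i$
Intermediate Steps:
$I{\left(R,Z \right)} = - \frac{7}{3 R}$ ($I{\left(R,Z \right)} = \frac{- \frac{6}{R} - \frac{1}{R}}{3} = \frac{\left(-7\right) \frac{1}{R}}{3} = - \frac{7}{3 R}$)
$L{\left(X \right)} = 16 - X$
$\sqrt{\sqrt{I{\left(15,8 \right)} - 115} + \left(-77 + L{\left(4 \right)}\right)} = \sqrt{\sqrt{- \frac{7}{3 \cdot 15} - 115} + \left(-77 + \left(16 - 4\right)\right)} = \sqrt{\sqrt{\left(- \frac{7}{3}\right) \frac{1}{15} - 115} + \left(-77 + \left(16 - 4\right)\right)} = \sqrt{\sqrt{- \frac{7}{45} - 115} + \left(-77 + 12\right)} = \sqrt{\sqrt{- \frac{5182}{45}} - 65} = \sqrt{\frac{i \sqrt{25910}}{15} - 65} = \sqrt{-65 + \frac{i \sqrt{25910}}{15}}$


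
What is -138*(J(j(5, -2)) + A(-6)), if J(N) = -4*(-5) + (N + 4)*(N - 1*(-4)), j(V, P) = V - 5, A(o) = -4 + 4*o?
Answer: -1104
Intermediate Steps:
j(V, P) = -5 + V
J(N) = 20 + (4 + N)² (J(N) = 20 + (4 + N)*(N + 4) = 20 + (4 + N)*(4 + N) = 20 + (4 + N)²)
-138*(J(j(5, -2)) + A(-6)) = -138*((20 + (4 + (-5 + 5))²) + (-4 + 4*(-6))) = -138*((20 + (4 + 0)²) + (-4 - 24)) = -138*((20 + 4²) - 28) = -138*((20 + 16) - 28) = -138*(36 - 28) = -138*8 = -1104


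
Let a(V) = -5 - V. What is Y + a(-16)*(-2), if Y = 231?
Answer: 209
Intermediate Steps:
Y + a(-16)*(-2) = 231 + (-5 - 1*(-16))*(-2) = 231 + (-5 + 16)*(-2) = 231 + 11*(-2) = 231 - 22 = 209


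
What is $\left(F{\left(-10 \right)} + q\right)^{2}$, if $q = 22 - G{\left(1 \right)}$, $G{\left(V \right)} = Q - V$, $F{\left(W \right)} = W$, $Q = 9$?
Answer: $16$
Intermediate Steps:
$G{\left(V \right)} = 9 - V$
$q = 14$ ($q = 22 - \left(9 - 1\right) = 22 - 8 = 14$)
$\left(F{\left(-10 \right)} + q\right)^{2} = \left(-10 + 14\right)^{2} = 4^{2} = 16$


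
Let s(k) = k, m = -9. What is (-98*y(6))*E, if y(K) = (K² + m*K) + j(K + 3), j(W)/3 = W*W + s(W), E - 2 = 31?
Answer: -814968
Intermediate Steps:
E = 33 (E = 2 + 31 = 33)
j(W) = 3*W + 3*W² (j(W) = 3*(W*W + W) = 3*(W² + W) = 3*(W + W²) = 3*W + 3*W²)
y(K) = K² - 9*K + 3*(3 + K)*(4 + K) (y(K) = (K² - 9*K) + 3*(K + 3)*(1 + (K + 3)) = (K² - 9*K) + 3*(3 + K)*(1 + (3 + K)) = (K² - 9*K) + 3*(3 + K)*(4 + K) = K² - 9*K + 3*(3 + K)*(4 + K))
(-98*y(6))*E = -98*(36 + 4*6² + 12*6)*33 = -98*(36 + 4*36 + 72)*33 = -98*(36 + 144 + 72)*33 = -98*252*33 = -24696*33 = -814968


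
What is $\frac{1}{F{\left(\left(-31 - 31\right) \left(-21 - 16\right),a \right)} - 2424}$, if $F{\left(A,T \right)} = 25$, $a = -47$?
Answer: $- \frac{1}{2399} \approx -0.00041684$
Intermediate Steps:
$\frac{1}{F{\left(\left(-31 - 31\right) \left(-21 - 16\right),a \right)} - 2424} = \frac{1}{25 - 2424} = \frac{1}{-2399} = - \frac{1}{2399}$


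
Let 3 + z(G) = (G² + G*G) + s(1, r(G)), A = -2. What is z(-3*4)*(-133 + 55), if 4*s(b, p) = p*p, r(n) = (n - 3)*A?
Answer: -39780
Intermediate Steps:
r(n) = 6 - 2*n (r(n) = (n - 3)*(-2) = (-3 + n)*(-2) = 6 - 2*n)
s(b, p) = p²/4 (s(b, p) = (p*p)/4 = p²/4)
z(G) = -3 + 2*G² + (6 - 2*G)²/4 (z(G) = -3 + ((G² + G*G) + (6 - 2*G)²/4) = -3 + ((G² + G²) + (6 - 2*G)²/4) = -3 + (2*G² + (6 - 2*G)²/4) = -3 + 2*G² + (6 - 2*G)²/4)
z(-3*4)*(-133 + 55) = (6 - (-18)*4 + 3*(-3*4)²)*(-133 + 55) = (6 - 6*(-12) + 3*(-12)²)*(-78) = (6 + 72 + 3*144)*(-78) = (6 + 72 + 432)*(-78) = 510*(-78) = -39780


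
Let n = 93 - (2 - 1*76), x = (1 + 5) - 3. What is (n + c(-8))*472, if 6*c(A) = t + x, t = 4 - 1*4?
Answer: 79060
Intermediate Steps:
t = 0 (t = 4 - 4 = 0)
x = 3 (x = 6 - 3 = 3)
c(A) = ½ (c(A) = (0 + 3)/6 = (⅙)*3 = ½)
n = 167 (n = 93 - (2 - 76) = 93 - 1*(-74) = 93 + 74 = 167)
(n + c(-8))*472 = (167 + ½)*472 = (335/2)*472 = 79060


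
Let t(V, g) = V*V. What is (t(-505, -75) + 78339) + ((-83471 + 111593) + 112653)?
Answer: 474139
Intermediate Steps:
t(V, g) = V²
(t(-505, -75) + 78339) + ((-83471 + 111593) + 112653) = ((-505)² + 78339) + ((-83471 + 111593) + 112653) = (255025 + 78339) + (28122 + 112653) = 333364 + 140775 = 474139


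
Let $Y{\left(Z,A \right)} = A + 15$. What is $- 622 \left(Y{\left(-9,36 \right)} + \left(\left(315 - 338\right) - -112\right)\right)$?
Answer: $-87080$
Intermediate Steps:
$Y{\left(Z,A \right)} = 15 + A$
$- 622 \left(Y{\left(-9,36 \right)} + \left(\left(315 - 338\right) - -112\right)\right) = - 622 \left(\left(15 + 36\right) + \left(\left(315 - 338\right) - -112\right)\right) = - 622 \left(51 + \left(\left(315 - 338\right) + 112\right)\right) = - 622 \left(51 + \left(-23 + 112\right)\right) = - 622 \left(51 + 89\right) = \left(-622\right) 140 = -87080$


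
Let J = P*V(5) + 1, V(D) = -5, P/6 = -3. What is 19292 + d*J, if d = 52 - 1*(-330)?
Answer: 54054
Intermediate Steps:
P = -18 (P = 6*(-3) = -18)
J = 91 (J = -18*(-5) + 1 = 90 + 1 = 91)
d = 382 (d = 52 + 330 = 382)
19292 + d*J = 19292 + 382*91 = 19292 + 34762 = 54054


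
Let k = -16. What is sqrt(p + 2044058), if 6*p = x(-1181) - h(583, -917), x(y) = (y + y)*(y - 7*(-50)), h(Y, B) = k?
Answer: sqrt(21340779)/3 ≈ 1539.9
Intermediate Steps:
h(Y, B) = -16
x(y) = 2*y*(350 + y) (x(y) = (2*y)*(y + 350) = (2*y)*(350 + y) = 2*y*(350 + y))
p = 981419/3 (p = (2*(-1181)*(350 - 1181) - 1*(-16))/6 = (2*(-1181)*(-831) + 16)/6 = (1962822 + 16)/6 = (1/6)*1962838 = 981419/3 ≈ 3.2714e+5)
sqrt(p + 2044058) = sqrt(981419/3 + 2044058) = sqrt(7113593/3) = sqrt(21340779)/3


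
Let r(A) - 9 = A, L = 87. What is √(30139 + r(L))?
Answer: √30235 ≈ 173.88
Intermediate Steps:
r(A) = 9 + A
√(30139 + r(L)) = √(30139 + (9 + 87)) = √(30139 + 96) = √30235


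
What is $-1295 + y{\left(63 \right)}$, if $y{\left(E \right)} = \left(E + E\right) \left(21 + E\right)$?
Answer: $9289$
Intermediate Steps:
$y{\left(E \right)} = 2 E \left(21 + E\right)$
$-1295 + y{\left(63 \right)} = -1295 + 2 \cdot 63 \left(21 + 63\right) = -1295 + 2 \cdot 63 \cdot 84 = -1295 + 10584 = 9289$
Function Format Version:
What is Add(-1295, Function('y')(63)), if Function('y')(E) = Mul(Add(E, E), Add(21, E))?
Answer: 9289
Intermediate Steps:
Function('y')(E) = Mul(2, E, Add(21, E)) (Function('y')(E) = Mul(Mul(2, E), Add(21, E)) = Mul(2, E, Add(21, E)))
Add(-1295, Function('y')(63)) = Add(-1295, Mul(2, 63, Add(21, 63))) = Add(-1295, Mul(2, 63, 84)) = Add(-1295, 10584) = 9289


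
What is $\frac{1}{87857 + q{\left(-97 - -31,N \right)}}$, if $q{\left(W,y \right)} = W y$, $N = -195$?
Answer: $\frac{1}{100727} \approx 9.9278 \cdot 10^{-6}$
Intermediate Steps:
$\frac{1}{87857 + q{\left(-97 - -31,N \right)}} = \frac{1}{87857 + \left(-97 - -31\right) \left(-195\right)} = \frac{1}{87857 + \left(-97 + 31\right) \left(-195\right)} = \frac{1}{87857 - -12870} = \frac{1}{87857 + 12870} = \frac{1}{100727}$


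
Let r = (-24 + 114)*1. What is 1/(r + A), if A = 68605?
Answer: 1/68695 ≈ 1.4557e-5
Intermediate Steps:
r = 90 (r = 90*1 = 90)
1/(r + A) = 1/(90 + 68605) = 1/68695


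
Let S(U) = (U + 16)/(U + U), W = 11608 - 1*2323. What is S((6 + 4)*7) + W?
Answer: 649993/70 ≈ 9285.6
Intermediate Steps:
W = 9285 (W = 11608 - 2323 = 9285)
S(U) = (16 + U)/(2*U) (S(U) = (16 + U)/((2*U)) = (16 + U)*(1/(2*U)) = (16 + U)/(2*U))
S((6 + 4)*7) + W = (16 + (6 + 4)*7)/(2*(((6 + 4)*7))) + 9285 = (16 + 10*7)/(2*((10*7))) + 9285 = (1/2)*(16 + 70)/70 + 9285 = (1/2)*(1/70)*86 + 9285 = 43/70 + 9285 = 649993/70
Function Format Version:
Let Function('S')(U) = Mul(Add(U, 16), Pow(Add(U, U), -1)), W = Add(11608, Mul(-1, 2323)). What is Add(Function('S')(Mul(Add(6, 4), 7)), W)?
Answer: Rational(649993, 70) ≈ 9285.6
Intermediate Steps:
W = 9285 (W = Add(11608, -2323) = 9285)
Function('S')(U) = Mul(Rational(1, 2), Pow(U, -1), Add(16, U)) (Function('S')(U) = Mul(Add(16, U), Pow(Mul(2, U), -1)) = Mul(Add(16, U), Mul(Rational(1, 2), Pow(U, -1))) = Mul(Rational(1, 2), Pow(U, -1), Add(16, U)))
Add(Function('S')(Mul(Add(6, 4), 7)), W) = Add(Mul(Rational(1, 2), Pow(Mul(Add(6, 4), 7), -1), Add(16, Mul(Add(6, 4), 7))), 9285) = Add(Mul(Rational(1, 2), Pow(Mul(10, 7), -1), Add(16, Mul(10, 7))), 9285) = Add(Mul(Rational(1, 2), Pow(70, -1), Add(16, 70)), 9285) = Add(Mul(Rational(1, 2), Rational(1, 70), 86), 9285) = Add(Rational(43, 70), 9285) = Rational(649993, 70)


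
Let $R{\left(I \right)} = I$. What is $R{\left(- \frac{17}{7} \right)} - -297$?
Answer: $\frac{2062}{7} \approx 294.57$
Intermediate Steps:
$R{\left(- \frac{17}{7} \right)} - -297 = - \frac{17}{7} - -297 = \left(-17\right) \frac{1}{7} + 297 = - \frac{17}{7} + 297 = \frac{2062}{7}$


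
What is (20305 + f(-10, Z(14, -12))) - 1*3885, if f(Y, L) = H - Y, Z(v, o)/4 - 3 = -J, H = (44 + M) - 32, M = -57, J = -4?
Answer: 16385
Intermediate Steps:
H = -45 (H = (44 - 57) - 32 = -13 - 32 = -45)
Z(v, o) = 28 (Z(v, o) = 12 + 4*(-1*(-4)) = 12 + 4*4 = 12 + 16 = 28)
f(Y, L) = -45 - Y
(20305 + f(-10, Z(14, -12))) - 1*3885 = (20305 + (-45 - 1*(-10))) - 1*3885 = (20305 + (-45 + 10)) - 3885 = (20305 - 35) - 3885 = 20270 - 3885 = 16385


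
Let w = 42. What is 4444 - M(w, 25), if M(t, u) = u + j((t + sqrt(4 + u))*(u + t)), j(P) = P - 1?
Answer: 1606 - 67*sqrt(29) ≈ 1245.2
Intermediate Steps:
j(P) = -1 + P
M(t, u) = -1 + u + (t + u)*(t + sqrt(4 + u)) (M(t, u) = u + (-1 + (t + sqrt(4 + u))*(u + t)) = u + (-1 + (t + sqrt(4 + u))*(t + u)) = u + (-1 + (t + u)*(t + sqrt(4 + u))) = -1 + u + (t + u)*(t + sqrt(4 + u)))
4444 - M(w, 25) = 4444 - (-1 + 25 + 42**2 + 42*25 + 42*sqrt(4 + 25) + 25*sqrt(4 + 25)) = 4444 - (-1 + 25 + 1764 + 1050 + 42*sqrt(29) + 25*sqrt(29)) = 4444 - (2838 + 67*sqrt(29)) = 4444 + (-2838 - 67*sqrt(29)) = 1606 - 67*sqrt(29)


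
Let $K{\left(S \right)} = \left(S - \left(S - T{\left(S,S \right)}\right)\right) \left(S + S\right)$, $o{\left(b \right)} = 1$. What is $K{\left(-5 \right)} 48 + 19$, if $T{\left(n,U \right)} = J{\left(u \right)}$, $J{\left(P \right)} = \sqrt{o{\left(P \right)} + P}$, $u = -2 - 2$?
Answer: $19 - 480 i \sqrt{3} \approx 19.0 - 831.38 i$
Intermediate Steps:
$u = -4$ ($u = -2 - 2 = -4$)
$J{\left(P \right)} = \sqrt{1 + P}$
$T{\left(n,U \right)} = i \sqrt{3}$ ($T{\left(n,U \right)} = \sqrt{1 - 4} = \sqrt{-3} = i \sqrt{3}$)
$K{\left(S \right)} = 2 i S \sqrt{3}$ ($K{\left(S \right)} = \left(S - \left(S - i \sqrt{3}\right)\right) \left(S + S\right) = \left(S - \left(S - i \sqrt{3}\right)\right) 2 S = i \sqrt{3} \cdot 2 S = 2 i S \sqrt{3}$)
$K{\left(-5 \right)} 48 + 19 = 2 i \left(-5\right) \sqrt{3} \cdot 48 + 19 = - 10 i \sqrt{3} \cdot 48 + 19 = - 480 i \sqrt{3} + 19 = 19 - 480 i \sqrt{3}$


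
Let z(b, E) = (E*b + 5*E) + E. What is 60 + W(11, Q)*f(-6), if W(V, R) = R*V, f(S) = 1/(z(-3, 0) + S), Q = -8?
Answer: 224/3 ≈ 74.667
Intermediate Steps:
z(b, E) = 6*E + E*b (z(b, E) = (5*E + E*b) + E = 6*E + E*b)
f(S) = 1/S (f(S) = 1/(0*(6 - 3) + S) = 1/(0*3 + S) = 1/(0 + S) = 1/S)
60 + W(11, Q)*f(-6) = 60 - 8*11/(-6) = 60 - 88*(-1/6) = 60 + 44/3 = 224/3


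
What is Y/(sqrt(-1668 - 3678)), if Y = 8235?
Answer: -305*I*sqrt(66)/22 ≈ -112.63*I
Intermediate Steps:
Y/(sqrt(-1668 - 3678)) = 8235/(sqrt(-1668 - 3678)) = 8235/(sqrt(-5346)) = 8235/((9*I*sqrt(66))) = 8235*(-I*sqrt(66)/594) = -305*I*sqrt(66)/22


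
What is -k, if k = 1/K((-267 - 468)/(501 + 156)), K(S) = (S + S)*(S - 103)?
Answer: -47961/11172980 ≈ -0.0042926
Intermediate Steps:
K(S) = 2*S*(-103 + S) (K(S) = (2*S)*(-103 + S) = 2*S*(-103 + S))
k = 47961/11172980 (k = 1/(2*((-267 - 468)/(501 + 156))*(-103 + (-267 - 468)/(501 + 156))) = 1/(2*(-735/657)*(-103 - 735/657)) = 1/(2*(-735*1/657)*(-103 - 735*1/657)) = 1/(2*(-245/219)*(-103 - 245/219)) = 1/(2*(-245/219)*(-22802/219)) = 1/(11172980/47961) = 47961/11172980 ≈ 0.0042926)
-k = -1*47961/11172980 = -47961/11172980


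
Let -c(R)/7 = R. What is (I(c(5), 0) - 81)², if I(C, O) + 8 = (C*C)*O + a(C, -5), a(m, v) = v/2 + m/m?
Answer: 32761/4 ≈ 8190.3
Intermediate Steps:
c(R) = -7*R
a(m, v) = 1 + v/2 (a(m, v) = v*(½) + 1 = v/2 + 1 = 1 + v/2)
I(C, O) = -19/2 + O*C² (I(C, O) = -8 + ((C*C)*O + (1 + (½)*(-5))) = -8 + (C²*O + (1 - 5/2)) = -8 + (O*C² - 3/2) = -8 + (-3/2 + O*C²) = -19/2 + O*C²)
(I(c(5), 0) - 81)² = ((-19/2 + 0*(-7*5)²) - 81)² = ((-19/2 + 0*(-35)²) - 81)² = ((-19/2 + 0*1225) - 81)² = ((-19/2 + 0) - 81)² = (-19/2 - 81)² = (-181/2)² = 32761/4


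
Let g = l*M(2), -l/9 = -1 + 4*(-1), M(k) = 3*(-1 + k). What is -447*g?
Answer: -60345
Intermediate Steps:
M(k) = -3 + 3*k
l = 45 (l = -9*(-1 + 4*(-1)) = -9*(-1 - 4) = -9*(-5) = 45)
g = 135 (g = 45*(-3 + 3*2) = 45*(-3 + 6) = 45*3 = 135)
-447*g = -447*135 = -60345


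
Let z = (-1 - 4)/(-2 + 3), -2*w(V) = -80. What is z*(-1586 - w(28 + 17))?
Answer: 8130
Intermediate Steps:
w(V) = 40 (w(V) = -½*(-80) = 40)
z = -5 (z = -5/1 = -5*1 = -5)
z*(-1586 - w(28 + 17)) = -5*(-1586 - 1*40) = -5*(-1586 - 40) = -5*(-1626) = 8130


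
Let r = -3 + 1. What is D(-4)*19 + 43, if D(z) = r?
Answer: 5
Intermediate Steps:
r = -2
D(z) = -2
D(-4)*19 + 43 = -2*19 + 43 = -38 + 43 = 5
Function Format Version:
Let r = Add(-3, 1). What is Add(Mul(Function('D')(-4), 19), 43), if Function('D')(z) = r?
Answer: 5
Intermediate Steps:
r = -2
Function('D')(z) = -2
Add(Mul(Function('D')(-4), 19), 43) = Add(Mul(-2, 19), 43) = Add(-38, 43) = 5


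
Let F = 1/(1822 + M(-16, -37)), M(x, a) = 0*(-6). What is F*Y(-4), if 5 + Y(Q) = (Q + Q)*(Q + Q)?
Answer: 59/1822 ≈ 0.032382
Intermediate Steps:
M(x, a) = 0
F = 1/1822 (F = 1/(1822 + 0) = 1/1822 ≈ 0.00054885)
Y(Q) = -5 + 4*Q² (Y(Q) = -5 + (Q + Q)*(Q + Q) = -5 + (2*Q)*(2*Q) = -5 + 4*Q²)
F*Y(-4) = (-5 + 4*(-4)²)/1822 = (-5 + 4*16)/1822 = (-5 + 64)/1822 = (1/1822)*59 = 59/1822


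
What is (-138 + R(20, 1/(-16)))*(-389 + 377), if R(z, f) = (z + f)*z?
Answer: -3129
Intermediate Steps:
R(z, f) = z*(f + z) (R(z, f) = (f + z)*z = z*(f + z))
(-138 + R(20, 1/(-16)))*(-389 + 377) = (-138 + 20*(1/(-16) + 20))*(-389 + 377) = (-138 + 20*(-1/16 + 20))*(-12) = (-138 + 20*(319/16))*(-12) = (-138 + 1595/4)*(-12) = (1043/4)*(-12) = -3129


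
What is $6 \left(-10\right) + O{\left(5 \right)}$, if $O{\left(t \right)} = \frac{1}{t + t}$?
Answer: $- \frac{599}{10} \approx -59.9$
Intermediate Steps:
$O{\left(t \right)} = \frac{1}{2 t}$
$6 \left(-10\right) + O{\left(5 \right)} = 6 \left(-10\right) + \frac{1}{2 \cdot 5} = -60 + \frac{1}{2} \cdot \frac{1}{5} = -60 + \frac{1}{10} = - \frac{599}{10}$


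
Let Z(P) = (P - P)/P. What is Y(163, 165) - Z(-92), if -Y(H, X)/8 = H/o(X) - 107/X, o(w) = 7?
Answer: -209168/1155 ≈ -181.10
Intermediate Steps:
Y(H, X) = 856/X - 8*H/7 (Y(H, X) = -8*(H/7 - 107/X) = -8*(-107/X + H/7) = 856/X - 8*H/7)
Z(P) = 0 (Z(P) = 0/P = 0)
Y(163, 165) - Z(-92) = (856/165 - 8/7*163) - 1*0 = (856*(1/165) - 1304/7) + 0 = (856/165 - 1304/7) + 0 = -209168/1155 + 0 = -209168/1155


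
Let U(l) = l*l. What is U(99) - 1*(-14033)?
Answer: 23834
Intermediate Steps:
U(l) = l**2
U(99) - 1*(-14033) = 99**2 - 1*(-14033) = 9801 + 14033 = 23834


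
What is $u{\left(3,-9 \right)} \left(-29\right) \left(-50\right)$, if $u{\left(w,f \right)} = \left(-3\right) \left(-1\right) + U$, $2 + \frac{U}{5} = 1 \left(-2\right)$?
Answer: $-24650$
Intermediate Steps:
$U = -20$ ($U = -10 + 5 \cdot 1 \left(-2\right) = -10 + 5 \left(-2\right) = -10 - 10 = -20$)
$u{\left(w,f \right)} = -17$ ($u{\left(w,f \right)} = \left(-3\right) \left(-1\right) - 20 = 3 - 20 = -17$)
$u{\left(3,-9 \right)} \left(-29\right) \left(-50\right) = \left(-17\right) \left(-29\right) \left(-50\right) = 493 \left(-50\right) = -24650$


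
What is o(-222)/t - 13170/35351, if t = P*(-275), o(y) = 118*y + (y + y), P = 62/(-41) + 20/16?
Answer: -30920568042/83605115 ≈ -369.84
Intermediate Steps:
P = -43/164 (P = 62*(-1/41) + 20*(1/16) = -62/41 + 5/4 = -43/164 ≈ -0.26220)
o(y) = 120*y (o(y) = 118*y + 2*y = 120*y)
t = 11825/164 (t = -43/164*(-275) = 11825/164 ≈ 72.104)
o(-222)/t - 13170/35351 = (120*(-222))/(11825/164) - 13170/35351 = -26640*164/11825 - 13170*1/35351 = -873792/2365 - 13170/35351 = -30920568042/83605115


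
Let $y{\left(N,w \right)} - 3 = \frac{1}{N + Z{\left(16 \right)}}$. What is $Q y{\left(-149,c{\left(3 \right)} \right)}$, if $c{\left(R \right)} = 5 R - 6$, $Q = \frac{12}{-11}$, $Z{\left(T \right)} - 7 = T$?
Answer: $- \frac{754}{231} \approx -3.2641$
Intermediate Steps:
$Z{\left(T \right)} = 7 + T$
$Q = - \frac{12}{11}$ ($Q = 12 \left(- \frac{1}{11}\right) = - \frac{12}{11} \approx -1.0909$)
$c{\left(R \right)} = -6 + 5 R$
$y{\left(N,w \right)} = 3 + \frac{1}{23 + N}$ ($y{\left(N,w \right)} = 3 + \frac{1}{N + \left(7 + 16\right)} = 3 + \frac{1}{N + 23} = 3 + \frac{1}{23 + N}$)
$Q y{\left(-149,c{\left(3 \right)} \right)} = - \frac{12 \frac{70 + 3 \left(-149\right)}{23 - 149}}{11} = - \frac{12 \frac{70 - 447}{-126}}{11} = - \frac{12 \left(\left(- \frac{1}{126}\right) \left(-377\right)\right)}{11} = \left(- \frac{12}{11}\right) \frac{377}{126} = - \frac{754}{231}$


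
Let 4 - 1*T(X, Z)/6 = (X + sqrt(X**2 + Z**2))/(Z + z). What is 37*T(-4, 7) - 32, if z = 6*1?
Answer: 12016/13 - 222*sqrt(65)/13 ≈ 786.63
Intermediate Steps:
z = 6
T(X, Z) = 24 - 6*(X + sqrt(X**2 + Z**2))/(6 + Z) (T(X, Z) = 24 - 6*(X + sqrt(X**2 + Z**2))/(Z + 6) = 24 - 6*(X + sqrt(X**2 + Z**2))/(6 + Z))
37*T(-4, 7) - 32 = 37*(6*(24 - 1*(-4) - sqrt((-4)**2 + 7**2) + 4*7)/(6 + 7)) - 32 = 37*(6*(24 + 4 - sqrt(16 + 49) + 28)/13) - 32 = 37*(6*(1/13)*(24 + 4 - sqrt(65) + 28)) - 32 = 37*(6*(1/13)*(56 - sqrt(65))) - 32 = 37*(336/13 - 6*sqrt(65)/13) - 32 = (12432/13 - 222*sqrt(65)/13) - 32 = 12016/13 - 222*sqrt(65)/13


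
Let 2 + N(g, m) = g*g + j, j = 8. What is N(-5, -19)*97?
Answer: 3007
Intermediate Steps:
N(g, m) = 6 + g² (N(g, m) = -2 + (g*g + 8) = -2 + (g² + 8) = -2 + (8 + g²) = 6 + g²)
N(-5, -19)*97 = (6 + (-5)²)*97 = (6 + 25)*97 = 31*97 = 3007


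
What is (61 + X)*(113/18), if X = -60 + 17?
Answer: 113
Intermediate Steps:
X = -43
(61 + X)*(113/18) = (61 - 43)*(113/18) = 18*(113*(1/18)) = 18*(113/18) = 113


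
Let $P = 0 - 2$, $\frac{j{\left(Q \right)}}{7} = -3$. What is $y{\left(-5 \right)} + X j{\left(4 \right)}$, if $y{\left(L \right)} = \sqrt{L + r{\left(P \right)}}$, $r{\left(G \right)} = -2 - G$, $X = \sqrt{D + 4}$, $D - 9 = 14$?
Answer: $- 63 \sqrt{3} + i \sqrt{5} \approx -109.12 + 2.2361 i$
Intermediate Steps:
$D = 23$ ($D = 9 + 14 = 23$)
$j{\left(Q \right)} = -21$ ($j{\left(Q \right)} = 7 \left(-3\right) = -21$)
$X = 3 \sqrt{3}$ ($X = \sqrt{23 + 4} = \sqrt{27} = 3 \sqrt{3} \approx 5.1962$)
$P = -2$ ($P = 0 - 2 = -2$)
$y{\left(L \right)} = \sqrt{L}$ ($y{\left(L \right)} = \sqrt{L - 0} = \sqrt{L + \left(-2 + 2\right)} = \sqrt{L + 0} = \sqrt{L}$)
$y{\left(-5 \right)} + X j{\left(4 \right)} = \sqrt{-5} + 3 \sqrt{3} \left(-21\right) = i \sqrt{5} - 63 \sqrt{3} = - 63 \sqrt{3} + i \sqrt{5}$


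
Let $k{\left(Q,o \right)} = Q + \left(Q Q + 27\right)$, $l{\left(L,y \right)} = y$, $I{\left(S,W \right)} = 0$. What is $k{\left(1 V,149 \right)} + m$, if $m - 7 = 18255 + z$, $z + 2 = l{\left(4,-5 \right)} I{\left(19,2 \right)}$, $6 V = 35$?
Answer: $\frac{659767}{36} \approx 18327.0$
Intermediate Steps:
$V = \frac{35}{6}$ ($V = \frac{1}{6} \cdot 35 = \frac{35}{6} \approx 5.8333$)
$z = -2$ ($z = -2 - 0 = -2 + 0 = -2$)
$k{\left(Q,o \right)} = 27 + Q + Q^{2}$ ($k{\left(Q,o \right)} = Q + \left(Q^{2} + 27\right) = Q + \left(27 + Q^{2}\right) = 27 + Q + Q^{2}$)
$m = 18260$ ($m = 7 + \left(18255 - 2\right) = 7 + 18253 = 18260$)
$k{\left(1 V,149 \right)} + m = \left(27 + 1 \cdot \frac{35}{6} + \left(1 \cdot \frac{35}{6}\right)^{2}\right) + 18260 = \left(27 + \frac{35}{6} + \left(\frac{35}{6}\right)^{2}\right) + 18260 = \left(27 + \frac{35}{6} + \frac{1225}{36}\right) + 18260 = \frac{2407}{36} + 18260 = \frac{659767}{36}$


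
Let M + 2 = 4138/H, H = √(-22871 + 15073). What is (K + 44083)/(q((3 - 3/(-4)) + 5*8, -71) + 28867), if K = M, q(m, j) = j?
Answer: 44081/28796 - 2069*I*√7798/112275604 ≈ 1.5308 - 0.0016273*I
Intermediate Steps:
H = I*√7798 (H = √(-7798) = I*√7798 ≈ 88.306*I)
M = -2 - 2069*I*√7798/3899 (M = -2 + 4138/((I*√7798)) = -2 + 4138*(-I*√7798/7798) = -2 - 2069*I*√7798/3899 ≈ -2.0 - 46.86*I)
K = -2 - 2069*I*√7798/3899 ≈ -2.0 - 46.86*I
(K + 44083)/(q((3 - 3/(-4)) + 5*8, -71) + 28867) = ((-2 - 2069*I*√7798/3899) + 44083)/(-71 + 28867) = (44081 - 2069*I*√7798/3899)/28796 = (44081 - 2069*I*√7798/3899)*(1/28796) = 44081/28796 - 2069*I*√7798/112275604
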